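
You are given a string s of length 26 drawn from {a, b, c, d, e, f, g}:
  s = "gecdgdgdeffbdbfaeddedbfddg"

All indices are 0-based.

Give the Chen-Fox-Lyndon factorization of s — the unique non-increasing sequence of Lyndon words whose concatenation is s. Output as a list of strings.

emit factor 1: 'g' (i=0, period=1)
emit factor 2: 'e' (i=1, period=1)
emit factor 3: 'cdgdgdeff' (i=2, period=9)
emit factor 4: 'bdbf' (i=11, period=4)
emit factor 5: 'aeddedbfddg' (i=15, period=11)

["g", "e", "cdgdgdeff", "bdbf", "aeddedbfddg"]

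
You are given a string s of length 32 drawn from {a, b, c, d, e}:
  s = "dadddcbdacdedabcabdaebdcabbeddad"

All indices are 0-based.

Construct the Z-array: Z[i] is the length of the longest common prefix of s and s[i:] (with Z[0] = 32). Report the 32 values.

Z[0]=32
i=1: i≥r, start 0; Z[1]=0
i=2: i≥r, start 0; Z[2]=1 grow→box=[2,3)
i=3: i≥r, start 0; Z[3]=1 grow→box=[3,4)
i=4: i≥r, start 0; Z[4]=1 grow→box=[4,5)
i=5: i≥r, start 0; Z[5]=0
i=6: i≥r, start 0; Z[6]=0
i=7: i≥r, start 0; Z[7]=2 grow→box=[7,9)
i=8: min(r-i=1, Z[1]=0)=0; Z[8]=0
i=9: i≥r, start 0; Z[9]=0
i=10: i≥r, start 0; Z[10]=1 grow→box=[10,11)
i=11: i≥r, start 0; Z[11]=0
i=12: i≥r, start 0; Z[12]=2 grow→box=[12,14)
i=13: min(r-i=1, Z[1]=0)=0; Z[13]=0
i=14: i≥r, start 0; Z[14]=0
i=15: i≥r, start 0; Z[15]=0
i=16: i≥r, start 0; Z[16]=0
i=17: i≥r, start 0; Z[17]=0
i=18: i≥r, start 0; Z[18]=2 grow→box=[18,20)
i=19: min(r-i=1, Z[1]=0)=0; Z[19]=0
i=20: i≥r, start 0; Z[20]=0
i=21: i≥r, start 0; Z[21]=0
i=22: i≥r, start 0; Z[22]=1 grow→box=[22,23)
i=23: i≥r, start 0; Z[23]=0
i=24: i≥r, start 0; Z[24]=0
i=25: i≥r, start 0; Z[25]=0
i=26: i≥r, start 0; Z[26]=0
i=27: i≥r, start 0; Z[27]=0
i=28: i≥r, start 0; Z[28]=1 grow→box=[28,29)
i=29: i≥r, start 0; Z[29]=3 grow→box=[29,32)
i=30: min(r-i=2, Z[1]=0)=0; Z[30]=0
i=31: min(r-i=1, Z[2]=1)=1; Z[31]=1

[32, 0, 1, 1, 1, 0, 0, 2, 0, 0, 1, 0, 2, 0, 0, 0, 0, 0, 2, 0, 0, 0, 1, 0, 0, 0, 0, 0, 1, 3, 0, 1]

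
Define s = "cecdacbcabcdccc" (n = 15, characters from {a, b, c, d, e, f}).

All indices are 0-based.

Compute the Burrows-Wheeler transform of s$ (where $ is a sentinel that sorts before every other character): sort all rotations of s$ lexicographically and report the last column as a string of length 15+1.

ccdcacbacdeb$ccc

rank  rotation          last
    0  $cecdacbcabcdccc  c
    1  abcdccc$cecdacbc  c
    2  acbcabcdccc$cecd  d
    3  bcabcdccc$cecdac  c
    4  bcdccc$cecdacbca  a
    5  c$cecdacbcabcdcc  c
    6  cabcdccc$cecdacb  b
    7  cbcabcdccc$cecda  a
    8  cc$cecdacbcabcdc  c
    9  ccc$cecdacbcabcd  d
   10  cdacbcabcdccc$ce  e
   11  cdccc$cecdacbcab  b
   12  cecdacbcabcdccc$  $
   13  dacbcabcdccc$cec  c
   14  dccc$cecdacbcabc  c
   15  ecdacbcabcdccc$c  c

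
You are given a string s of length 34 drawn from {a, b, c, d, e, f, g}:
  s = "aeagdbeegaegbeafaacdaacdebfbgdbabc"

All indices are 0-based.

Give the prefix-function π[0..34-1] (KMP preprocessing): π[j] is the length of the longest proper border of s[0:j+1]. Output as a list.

π[0] = 0
j=1 s[j]='e': π[1]=0 (border '')
j=2 s[j]='a': π[2]=1 (border 'a')
j=3 s[j]='g': k: 1→0; π[3]=0 (border '')
j=4 s[j]='d': π[4]=0 (border '')
j=5 s[j]='b': π[5]=0 (border '')
j=6 s[j]='e': π[6]=0 (border '')
j=7 s[j]='e': π[7]=0 (border '')
j=8 s[j]='g': π[8]=0 (border '')
j=9 s[j]='a': π[9]=1 (border 'a')
j=10 s[j]='e': π[10]=2 (border 'ae')
j=11 s[j]='g': k: 2→0; π[11]=0 (border '')
j=12 s[j]='b': π[12]=0 (border '')
j=13 s[j]='e': π[13]=0 (border '')
j=14 s[j]='a': π[14]=1 (border 'a')
j=15 s[j]='f': k: 1→0; π[15]=0 (border '')
j=16 s[j]='a': π[16]=1 (border 'a')
j=17 s[j]='a': k: 1→0; π[17]=1 (border 'a')
j=18 s[j]='c': k: 1→0; π[18]=0 (border '')
j=19 s[j]='d': π[19]=0 (border '')
j=20 s[j]='a': π[20]=1 (border 'a')
j=21 s[j]='a': k: 1→0; π[21]=1 (border 'a')
j=22 s[j]='c': k: 1→0; π[22]=0 (border '')
j=23 s[j]='d': π[23]=0 (border '')
j=24 s[j]='e': π[24]=0 (border '')
j=25 s[j]='b': π[25]=0 (border '')
j=26 s[j]='f': π[26]=0 (border '')
j=27 s[j]='b': π[27]=0 (border '')
j=28 s[j]='g': π[28]=0 (border '')
j=29 s[j]='d': π[29]=0 (border '')
j=30 s[j]='b': π[30]=0 (border '')
j=31 s[j]='a': π[31]=1 (border 'a')
j=32 s[j]='b': k: 1→0; π[32]=0 (border '')
j=33 s[j]='c': π[33]=0 (border '')

[0, 0, 1, 0, 0, 0, 0, 0, 0, 1, 2, 0, 0, 0, 1, 0, 1, 1, 0, 0, 1, 1, 0, 0, 0, 0, 0, 0, 0, 0, 0, 1, 0, 0]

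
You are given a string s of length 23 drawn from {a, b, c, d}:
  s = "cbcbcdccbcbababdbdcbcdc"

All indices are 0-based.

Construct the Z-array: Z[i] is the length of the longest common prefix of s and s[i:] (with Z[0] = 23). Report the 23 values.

Z[0]=23
i=1: outside box; Z[1]=0
i=2: outside box; Z[2]=3 scan→box=[2,5)
i=3: min(r-i=2, Z[1]=0)=0; Z[3]=0
i=4: min(r-i=1, Z[2]=3)=1; Z[4]=1
i=5: outside box; Z[5]=0
i=6: outside box; Z[6]=1 scan→box=[6,7)
i=7: outside box; Z[7]=4 scan→box=[7,11)
i=8: min(r-i=3, Z[1]=0)=0; Z[8]=0
i=9: min(r-i=2, Z[2]=3)=2; Z[9]=2
i=10: min(r-i=1, Z[3]=0)=0; Z[10]=0
i=11: outside box; Z[11]=0
i=12: outside box; Z[12]=0
i=13: outside box; Z[13]=0
i=14: outside box; Z[14]=0
i=15: outside box; Z[15]=0
i=16: outside box; Z[16]=0
i=17: outside box; Z[17]=0
i=18: outside box; Z[18]=3 scan→box=[18,21)
i=19: min(r-i=2, Z[1]=0)=0; Z[19]=0
i=20: min(r-i=1, Z[2]=3)=1; Z[20]=1
i=21: outside box; Z[21]=0
i=22: outside box; Z[22]=1 scan→box=[22,23)

[23, 0, 3, 0, 1, 0, 1, 4, 0, 2, 0, 0, 0, 0, 0, 0, 0, 0, 3, 0, 1, 0, 1]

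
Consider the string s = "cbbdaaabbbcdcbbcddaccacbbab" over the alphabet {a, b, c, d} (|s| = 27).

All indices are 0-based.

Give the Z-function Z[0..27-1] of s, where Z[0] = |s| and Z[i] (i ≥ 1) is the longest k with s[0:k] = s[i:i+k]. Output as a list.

[27, 0, 0, 0, 0, 0, 0, 0, 0, 0, 1, 0, 3, 0, 0, 1, 0, 0, 0, 1, 1, 0, 3, 0, 0, 0, 0]

Z[0]=27
i=1: fresh scan; Z[1]=0
i=2: fresh scan; Z[2]=0
i=3: fresh scan; Z[3]=0
i=4: fresh scan; Z[4]=0
i=5: fresh scan; Z[5]=0
i=6: fresh scan; Z[6]=0
i=7: fresh scan; Z[7]=0
i=8: fresh scan; Z[8]=0
i=9: fresh scan; Z[9]=0
i=10: fresh scan; Z[10]=1 grow→box=[10,11)
i=11: fresh scan; Z[11]=0
i=12: fresh scan; Z[12]=3 grow→box=[12,15)
i=13: min(r-i=2, Z[1]=0)=0; Z[13]=0
i=14: min(r-i=1, Z[2]=0)=0; Z[14]=0
i=15: fresh scan; Z[15]=1 grow→box=[15,16)
i=16: fresh scan; Z[16]=0
i=17: fresh scan; Z[17]=0
i=18: fresh scan; Z[18]=0
i=19: fresh scan; Z[19]=1 grow→box=[19,20)
i=20: fresh scan; Z[20]=1 grow→box=[20,21)
i=21: fresh scan; Z[21]=0
i=22: fresh scan; Z[22]=3 grow→box=[22,25)
i=23: min(r-i=2, Z[1]=0)=0; Z[23]=0
i=24: min(r-i=1, Z[2]=0)=0; Z[24]=0
i=25: fresh scan; Z[25]=0
i=26: fresh scan; Z[26]=0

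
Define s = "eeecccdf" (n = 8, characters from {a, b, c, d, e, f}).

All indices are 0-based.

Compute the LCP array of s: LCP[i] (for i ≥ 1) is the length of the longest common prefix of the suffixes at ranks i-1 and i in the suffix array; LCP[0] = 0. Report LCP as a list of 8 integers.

[0, 2, 1, 0, 0, 1, 2, 0]

rank→(start, suffix):
  0 → (3, 'cccdf')
  1 → (4, 'ccdf')
  2 → (5, 'cdf')
  3 → (6, 'df')
  4 → (2, 'ecccdf')
  5 → (1, 'eecccdf')
  6 → (0, 'eeecccdf')
  7 → (7, 'f')

SA = [3, 4, 5, 6, 2, 1, 0, 7]
rank  pair      lcp
   1  s[3:],s[4:]  2  'cc'
   2  s[4:],s[5:]  1  'c'
   3  s[5:],s[6:]  0  ''
   4  s[6:],s[2:]  0  ''
   5  s[2:],s[1:]  1  'e'
   6  s[1:],s[0:]  2  'ee'
   7  s[0:],s[7:]  0  ''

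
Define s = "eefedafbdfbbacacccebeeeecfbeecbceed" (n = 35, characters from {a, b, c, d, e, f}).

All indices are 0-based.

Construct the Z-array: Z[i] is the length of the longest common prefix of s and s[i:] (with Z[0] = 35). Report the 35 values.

Z[0]=35
i=1: outside box; Z[1]=1 scan→box=[1,2)
i=2: outside box; Z[2]=0
i=3: outside box; Z[3]=1 scan→box=[3,4)
i=4: outside box; Z[4]=0
i=5: outside box; Z[5]=0
i=6: outside box; Z[6]=0
i=7: outside box; Z[7]=0
i=8: outside box; Z[8]=0
i=9: outside box; Z[9]=0
i=10: outside box; Z[10]=0
i=11: outside box; Z[11]=0
i=12: outside box; Z[12]=0
i=13: outside box; Z[13]=0
i=14: outside box; Z[14]=0
i=15: outside box; Z[15]=0
i=16: outside box; Z[16]=0
i=17: outside box; Z[17]=0
i=18: outside box; Z[18]=1 scan→box=[18,19)
i=19: outside box; Z[19]=0
i=20: outside box; Z[20]=2 scan→box=[20,22)
i=21: min(r-i=1, Z[1]=1)=1; Z[21]=2 scan→box=[21,23)
i=22: min(r-i=1, Z[1]=1)=1; Z[22]=2 scan→box=[22,24)
i=23: min(r-i=1, Z[1]=1)=1; Z[23]=1
i=24: outside box; Z[24]=0
i=25: outside box; Z[25]=0
i=26: outside box; Z[26]=0
i=27: outside box; Z[27]=2 scan→box=[27,29)
i=28: min(r-i=1, Z[1]=1)=1; Z[28]=1
i=29: outside box; Z[29]=0
i=30: outside box; Z[30]=0
i=31: outside box; Z[31]=0
i=32: outside box; Z[32]=2 scan→box=[32,34)
i=33: min(r-i=1, Z[1]=1)=1; Z[33]=1
i=34: outside box; Z[34]=0

[35, 1, 0, 1, 0, 0, 0, 0, 0, 0, 0, 0, 0, 0, 0, 0, 0, 0, 1, 0, 2, 2, 2, 1, 0, 0, 0, 2, 1, 0, 0, 0, 2, 1, 0]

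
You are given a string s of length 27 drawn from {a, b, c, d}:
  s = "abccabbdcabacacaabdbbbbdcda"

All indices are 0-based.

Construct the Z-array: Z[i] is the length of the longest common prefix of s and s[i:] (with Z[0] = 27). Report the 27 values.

[27, 0, 0, 0, 2, 0, 0, 0, 0, 2, 0, 1, 0, 1, 0, 1, 2, 0, 0, 0, 0, 0, 0, 0, 0, 0, 1]

Z[0]=27
i=1: i≥r, start 0; Z[1]=0
i=2: i≥r, start 0; Z[2]=0
i=3: i≥r, start 0; Z[3]=0
i=4: i≥r, start 0; Z[4]=2 extend→box=[4,6)
i=5: min(r-i=1, Z[1]=0)=0; Z[5]=0
i=6: i≥r, start 0; Z[6]=0
i=7: i≥r, start 0; Z[7]=0
i=8: i≥r, start 0; Z[8]=0
i=9: i≥r, start 0; Z[9]=2 extend→box=[9,11)
i=10: min(r-i=1, Z[1]=0)=0; Z[10]=0
i=11: i≥r, start 0; Z[11]=1 extend→box=[11,12)
i=12: i≥r, start 0; Z[12]=0
i=13: i≥r, start 0; Z[13]=1 extend→box=[13,14)
i=14: i≥r, start 0; Z[14]=0
i=15: i≥r, start 0; Z[15]=1 extend→box=[15,16)
i=16: i≥r, start 0; Z[16]=2 extend→box=[16,18)
i=17: min(r-i=1, Z[1]=0)=0; Z[17]=0
i=18: i≥r, start 0; Z[18]=0
i=19: i≥r, start 0; Z[19]=0
i=20: i≥r, start 0; Z[20]=0
i=21: i≥r, start 0; Z[21]=0
i=22: i≥r, start 0; Z[22]=0
i=23: i≥r, start 0; Z[23]=0
i=24: i≥r, start 0; Z[24]=0
i=25: i≥r, start 0; Z[25]=0
i=26: i≥r, start 0; Z[26]=1 extend→box=[26,27)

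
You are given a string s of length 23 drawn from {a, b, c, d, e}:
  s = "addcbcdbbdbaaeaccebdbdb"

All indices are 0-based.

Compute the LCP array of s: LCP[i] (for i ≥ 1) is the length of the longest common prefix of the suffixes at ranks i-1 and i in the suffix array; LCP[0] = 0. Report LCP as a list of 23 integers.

rank | idx | suffix
   0 |  11 | aaeaccebdbdb
   1 |  14 | accebdbdb
   2 |   0 | addcbcdbbdbaaeaccebdbdb
   3 |  12 | aeaccebdbdb
   4 |  22 | b
   5 |  10 | baaeaccebdbdb
   6 |   7 | bbdbaaeaccebdbdb
   7 |   4 | bcdbbdbaaeaccebdbdb
   8 |  20 | bdb
   9 |   8 | bdbaaeaccebdbdb
  10 |  18 | bdbdb
  11 |   3 | cbcdbbdbaaeaccebdbdb
  12 |  15 | ccebdbdb
  13 |   5 | cdbbdbaaeaccebdbdb
  14 |  16 | cebdbdb
  15 |  21 | db
  16 |   9 | dbaaeaccebdbdb
  17 |   6 | dbbdbaaeaccebdbdb
  18 |  19 | dbdb
  19 |   2 | dcbcdbbdbaaeaccebdbdb
  20 |   1 | ddcbcdbbdbaaeaccebdbdb
  21 |  13 | eaccebdbdb
  22 |  17 | ebdbdb

SA = [11, 14, 0, 12, 22, 10, 7, 4, 20, 8, 18, 3, 15, 5, 16, 21, 9, 6, 19, 2, 1, 13, 17]
i: (SA[i-1],SA[i]) lcp shared
  1: (11,14) 1 'a'
  2: (14,0) 1 'a'
  3: (0,12) 1 'a'
  4: (12,22) 0 ''
  5: (22,10) 1 'b'
  6: (10,7) 1 'b'
  7: (7,4) 1 'b'
  8: (4,20) 1 'b'
  9: (20,8) 3 'bdb'
  10: (8,18) 3 'bdb'
  11: (18,3) 0 ''
  12: (3,15) 1 'c'
  13: (15,5) 1 'c'
  14: (5,16) 1 'c'
  15: (16,21) 0 ''
  16: (21,9) 2 'db'
  17: (9,6) 2 'db'
  18: (6,19) 2 'db'
  19: (19,2) 1 'd'
  20: (2,1) 1 'd'
  21: (1,13) 0 ''
  22: (13,17) 1 'e'

[0, 1, 1, 1, 0, 1, 1, 1, 1, 3, 3, 0, 1, 1, 1, 0, 2, 2, 2, 1, 1, 0, 1]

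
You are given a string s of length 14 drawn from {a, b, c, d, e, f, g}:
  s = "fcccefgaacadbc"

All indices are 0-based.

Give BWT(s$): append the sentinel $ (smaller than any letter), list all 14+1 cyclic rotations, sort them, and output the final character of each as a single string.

rank  rotation         last
    0  $fcccefgaacadbc  c
    1  aacadbc$fcccefg  g
    2  acadbc$fcccefga  a
    3  adbc$fcccefgaac  c
    4  bc$fcccefgaacad  d
    5  c$fcccefgaacadb  b
    6  cadbc$fcccefgaa  a
    7  cccefgaacadbc$f  f
    8  ccefgaacadbc$fc  c
    9  cefgaacadbc$fcc  c
   10  dbc$fcccefgaaca  a
   11  efgaacadbc$fccc  c
   12  fcccefgaacadbc$  $
   13  fgaacadbc$fccce  e
   14  gaacadbc$fcccef  f

cgacdbafccac$ef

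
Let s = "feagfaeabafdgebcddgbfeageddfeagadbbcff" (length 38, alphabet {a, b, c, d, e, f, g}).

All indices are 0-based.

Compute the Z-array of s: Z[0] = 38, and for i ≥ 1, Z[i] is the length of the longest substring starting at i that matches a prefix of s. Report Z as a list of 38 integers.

[38, 0, 0, 0, 1, 0, 0, 0, 0, 0, 1, 0, 0, 0, 0, 0, 0, 0, 0, 0, 4, 0, 0, 0, 0, 0, 0, 4, 0, 0, 0, 0, 0, 0, 0, 0, 1, 1]

Z[0]=38
i=1: fresh scan; Z[1]=0
i=2: fresh scan; Z[2]=0
i=3: fresh scan; Z[3]=0
i=4: fresh scan; Z[4]=1 grow→box=[4,5)
i=5: fresh scan; Z[5]=0
i=6: fresh scan; Z[6]=0
i=7: fresh scan; Z[7]=0
i=8: fresh scan; Z[8]=0
i=9: fresh scan; Z[9]=0
i=10: fresh scan; Z[10]=1 grow→box=[10,11)
i=11: fresh scan; Z[11]=0
i=12: fresh scan; Z[12]=0
i=13: fresh scan; Z[13]=0
i=14: fresh scan; Z[14]=0
i=15: fresh scan; Z[15]=0
i=16: fresh scan; Z[16]=0
i=17: fresh scan; Z[17]=0
i=18: fresh scan; Z[18]=0
i=19: fresh scan; Z[19]=0
i=20: fresh scan; Z[20]=4 grow→box=[20,24)
i=21: min(r-i=3, Z[1]=0)=0; Z[21]=0
i=22: min(r-i=2, Z[2]=0)=0; Z[22]=0
i=23: min(r-i=1, Z[3]=0)=0; Z[23]=0
i=24: fresh scan; Z[24]=0
i=25: fresh scan; Z[25]=0
i=26: fresh scan; Z[26]=0
i=27: fresh scan; Z[27]=4 grow→box=[27,31)
i=28: min(r-i=3, Z[1]=0)=0; Z[28]=0
i=29: min(r-i=2, Z[2]=0)=0; Z[29]=0
i=30: min(r-i=1, Z[3]=0)=0; Z[30]=0
i=31: fresh scan; Z[31]=0
i=32: fresh scan; Z[32]=0
i=33: fresh scan; Z[33]=0
i=34: fresh scan; Z[34]=0
i=35: fresh scan; Z[35]=0
i=36: fresh scan; Z[36]=1 grow→box=[36,37)
i=37: fresh scan; Z[37]=1 grow→box=[37,38)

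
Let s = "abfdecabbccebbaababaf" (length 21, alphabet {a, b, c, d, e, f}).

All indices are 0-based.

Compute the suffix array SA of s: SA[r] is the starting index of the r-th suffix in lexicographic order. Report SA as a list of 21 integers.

[14, 15, 17, 6, 0, 19, 13, 16, 18, 12, 7, 8, 1, 5, 9, 10, 3, 11, 4, 20, 2]

sorted suffixes:
  #0 SA[0]=14  'aababaf'
  #1 SA[1]=15  'ababaf'
  #2 SA[2]=17  'abaf'
  #3 SA[3]=6  'abbccebbaababaf'
  #4 SA[4]=0  'abfdecabbccebbaababaf'
  #5 SA[5]=19  'af'
  #6 SA[6]=13  'baababaf'
  #7 SA[7]=16  'babaf'
  #8 SA[8]=18  'baf'
  #9 SA[9]=12  'bbaababaf'
  #10 SA[10]=7  'bbccebbaababaf'
  #11 SA[11]=8  'bccebbaababaf'
  #12 SA[12]=1  'bfdecabbccebbaababaf'
  #13 SA[13]=5  'cabbccebbaababaf'
  #14 SA[14]=9  'ccebbaababaf'
  #15 SA[15]=10  'cebbaababaf'
  #16 SA[16]=3  'decabbccebbaababaf'
  #17 SA[17]=11  'ebbaababaf'
  #18 SA[18]=4  'ecabbccebbaababaf'
  #19 SA[19]=20  'f'
  #20 SA[20]=2  'fdecabbccebbaababaf'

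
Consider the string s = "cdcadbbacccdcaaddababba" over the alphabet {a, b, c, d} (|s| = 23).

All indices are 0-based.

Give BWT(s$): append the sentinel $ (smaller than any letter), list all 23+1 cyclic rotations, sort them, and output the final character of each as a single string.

abcdbbcababadddacc$dacca

rank  rotation                  last
    0  $cdcadbbacccdcaaddababba  a
    1  a$cdcadbbacccdcaaddababb  b
    2  aaddababba$cdcadbbacccdc  c
    3  ababba$cdcadbbacccdcaadd  d
    4  abba$cdcadbbacccdcaaddab  b
    5  acccdcaaddababba$cdcadbb  b
    6  adbbacccdcaaddababba$cdc  c
    7  addababba$cdcadbbacccdca  a
    8  ba$cdcadbbacccdcaaddabab  b
    9  babba$cdcadbbacccdcaadda  a
   10  bacccdcaaddababba$cdcadb  b
   11  bba$cdcadbbacccdcaaddaba  a
   12  bbacccdcaaddababba$cdcad  d
   13  caaddababba$cdcadbbacccd  d
   14  cadbbacccdcaaddababba$cd  d
   15  cccdcaaddababba$cdcadbba  a
   16  ccdcaaddababba$cdcadbbac  c
   17  cdcaaddababba$cdcadbbacc  c
   18  cdcadbbacccdcaaddababba$  $
   19  dababba$cdcadbbacccdcaad  d
   20  dbbacccdcaaddababba$cdca  a
   21  dcaaddababba$cdcadbbaccc  c
   22  dcadbbacccdcaaddababba$c  c
   23  ddababba$cdcadbbacccdcaa  a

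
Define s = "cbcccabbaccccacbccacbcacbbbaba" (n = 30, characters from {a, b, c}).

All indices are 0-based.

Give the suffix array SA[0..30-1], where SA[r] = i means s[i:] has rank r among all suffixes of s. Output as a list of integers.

[29, 27, 5, 22, 18, 13, 8, 28, 26, 7, 25, 6, 24, 20, 15, 1, 4, 21, 17, 12, 23, 19, 14, 0, 3, 16, 11, 2, 10, 9]

rank→(start, suffix):
  0 → (29, 'a')
  1 → (27, 'aba')
  2 → (5, 'abbaccccacbccacbcacbbbaba')
  3 → (22, 'acbbbaba')
  4 → (18, 'acbcacbbbaba')
  5 → (13, 'acbccacbcacbbbaba')
  6 → (8, 'accccacbccacbcacbbbaba')
  7 → (28, 'ba')
  8 → (26, 'baba')
  9 → (7, 'baccccacbccacbcacbbbaba')
  10 → (25, 'bbaba')
  11 → (6, 'bbaccccacbccacbcacbbbaba')
  12 → (24, 'bbbaba')
  13 → (20, 'bcacbbbaba')
  14 → (15, 'bccacbcacbbbaba')
  15 → (1, 'bcccabbaccccacbccacbcacbbbaba')
  16 → (4, 'cabbaccccacbccacbcacbbbaba')
  17 → (21, 'cacbbbaba')
  18 → (17, 'cacbcacbbbaba')
  19 → (12, 'cacbccacbcacbbbaba')
  20 → (23, 'cbbbaba')
  21 → (19, 'cbcacbbbaba')
  22 → (14, 'cbccacbcacbbbaba')
  23 → (0, 'cbcccabbaccccacbccacbcacbbbaba')
  24 → (3, 'ccabbaccccacbccacbcacbbbaba')
  25 → (16, 'ccacbcacbbbaba')
  26 → (11, 'ccacbccacbcacbbbaba')
  27 → (2, 'cccabbaccccacbccacbcacbbbaba')
  28 → (10, 'cccacbccacbcacbbbaba')
  29 → (9, 'ccccacbccacbcacbbbaba')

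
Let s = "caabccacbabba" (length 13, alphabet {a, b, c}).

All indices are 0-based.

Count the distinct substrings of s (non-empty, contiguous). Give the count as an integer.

78

sorted suffixes:
  #0 SA[0]=12  'a'
  #1 SA[1]=1  'aabccacbabba'
  #2 SA[2]=9  'abba'
  #3 SA[3]=2  'abccacbabba'
  #4 SA[4]=6  'acbabba'
  #5 SA[5]=11  'ba'
  #6 SA[6]=8  'babba'
  #7 SA[7]=10  'bba'
  #8 SA[8]=3  'bccacbabba'
  #9 SA[9]=0  'caabccacbabba'
  #10 SA[10]=5  'cacbabba'
  #11 SA[11]=7  'cbabba'
  #12 SA[12]=4  'ccacbabba'

SA = [12, 1, 9, 2, 6, 11, 8, 10, 3, 0, 5, 7, 4]
[i] adj suffixes → lcp
  [1] 12/1 → 1 ('a')
  [2] 1/9 → 1 ('a')
  [3] 9/2 → 2 ('ab')
  [4] 2/6 → 1 ('a')
  [5] 6/11 → 0 ('')
  [6] 11/8 → 2 ('ba')
  [7] 8/10 → 1 ('b')
  [8] 10/3 → 1 ('b')
  [9] 3/0 → 0 ('')
  [10] 0/5 → 2 ('ca')
  [11] 5/7 → 1 ('c')
  [12] 7/4 → 1 ('c')

n(n+1)/2 = 13·14/2 = 91
Σ LCP = 0 + 1 + 1 + 2 + 1 + 0 + 2 + 1 + 1 + 0 + 2 + 1 + 1 = 13
distinct = 91 − 13 = 78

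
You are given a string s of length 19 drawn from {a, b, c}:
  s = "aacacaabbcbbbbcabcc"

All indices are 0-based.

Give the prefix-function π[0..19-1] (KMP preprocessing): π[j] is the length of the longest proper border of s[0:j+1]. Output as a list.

π[0] = 0
j=1 s[j]='a': π[1]=1 (border 'a')
j=2 s[j]='c': k: 1→0; π[2]=0 (border '')
j=3 s[j]='a': π[3]=1 (border 'a')
j=4 s[j]='c': k: 1→0; π[4]=0 (border '')
j=5 s[j]='a': π[5]=1 (border 'a')
j=6 s[j]='a': π[6]=2 (border 'aa')
j=7 s[j]='b': k: 2→1→0; π[7]=0 (border '')
j=8 s[j]='b': π[8]=0 (border '')
j=9 s[j]='c': π[9]=0 (border '')
j=10 s[j]='b': π[10]=0 (border '')
j=11 s[j]='b': π[11]=0 (border '')
j=12 s[j]='b': π[12]=0 (border '')
j=13 s[j]='b': π[13]=0 (border '')
j=14 s[j]='c': π[14]=0 (border '')
j=15 s[j]='a': π[15]=1 (border 'a')
j=16 s[j]='b': k: 1→0; π[16]=0 (border '')
j=17 s[j]='c': π[17]=0 (border '')
j=18 s[j]='c': π[18]=0 (border '')

[0, 1, 0, 1, 0, 1, 2, 0, 0, 0, 0, 0, 0, 0, 0, 1, 0, 0, 0]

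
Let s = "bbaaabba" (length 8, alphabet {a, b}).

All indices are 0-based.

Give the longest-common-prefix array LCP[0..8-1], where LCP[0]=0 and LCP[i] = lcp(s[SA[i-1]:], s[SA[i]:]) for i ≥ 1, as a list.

rank | idx | suffix
   0 |   7 | a
   1 |   2 | aaabba
   2 |   3 | aabba
   3 |   4 | abba
   4 |   6 | ba
   5 |   1 | baaabba
   6 |   5 | bba
   7 |   0 | bbaaabba

SA = [7, 2, 3, 4, 6, 1, 5, 0]
rank  pair      lcp
   1  s[7:],s[2:]  1  'a'
   2  s[2:],s[3:]  2  'aa'
   3  s[3:],s[4:]  1  'a'
   4  s[4:],s[6:]  0  ''
   5  s[6:],s[1:]  2  'ba'
   6  s[1:],s[5:]  1  'b'
   7  s[5:],s[0:]  3  'bba'

[0, 1, 2, 1, 0, 2, 1, 3]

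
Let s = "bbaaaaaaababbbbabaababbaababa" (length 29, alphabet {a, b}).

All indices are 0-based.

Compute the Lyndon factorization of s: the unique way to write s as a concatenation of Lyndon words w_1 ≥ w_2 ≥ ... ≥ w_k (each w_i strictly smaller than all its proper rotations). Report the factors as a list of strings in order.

emit factor 1: 'b' (i=0, period=1)
emit factor 2: 'b' (i=1, period=1)
emit factor 3: 'aaaaaaababbbbabaababbaabab' (i=2, period=26)
emit factor 4: 'a' (i=28, period=1)

["b", "b", "aaaaaaababbbbabaababbaabab", "a"]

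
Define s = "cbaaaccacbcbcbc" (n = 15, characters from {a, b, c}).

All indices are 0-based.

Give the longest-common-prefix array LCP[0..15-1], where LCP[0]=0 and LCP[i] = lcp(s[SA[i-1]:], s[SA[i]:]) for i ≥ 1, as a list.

rank | idx | suffix
   0 |   2 | aaaccacbcbcbc
   1 |   3 | aaccacbcbcbc
   2 |   7 | acbcbcbc
   3 |   4 | accacbcbcbc
   4 |   1 | baaaccacbcbcbc
   5 |  13 | bc
   6 |  11 | bcbc
   7 |   9 | bcbcbc
   8 |  14 | c
   9 |   6 | cacbcbcbc
  10 |   0 | cbaaaccacbcbcbc
  11 |  12 | cbc
  12 |  10 | cbcbc
  13 |   8 | cbcbcbc
  14 |   5 | ccacbcbcbc

SA = [2, 3, 7, 4, 1, 13, 11, 9, 14, 6, 0, 12, 10, 8, 5]
i: (SA[i-1],SA[i]) lcp shared
  1: (2,3) 2 'aa'
  2: (3,7) 1 'a'
  3: (7,4) 2 'ac'
  4: (4,1) 0 ''
  5: (1,13) 1 'b'
  6: (13,11) 2 'bc'
  7: (11,9) 4 'bcbc'
  8: (9,14) 0 ''
  9: (14,6) 1 'c'
  10: (6,0) 1 'c'
  11: (0,12) 2 'cb'
  12: (12,10) 3 'cbc'
  13: (10,8) 5 'cbcbc'
  14: (8,5) 1 'c'

[0, 2, 1, 2, 0, 1, 2, 4, 0, 1, 1, 2, 3, 5, 1]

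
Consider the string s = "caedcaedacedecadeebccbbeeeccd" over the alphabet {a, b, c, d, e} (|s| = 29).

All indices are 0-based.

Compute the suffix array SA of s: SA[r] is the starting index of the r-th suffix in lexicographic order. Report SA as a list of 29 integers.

[8, 14, 5, 1, 21, 18, 22, 13, 4, 0, 20, 19, 26, 27, 9, 28, 7, 3, 11, 15, 17, 12, 25, 6, 2, 10, 16, 24, 23]

rank→(start, suffix):
  0 → (8, 'acedecadeebccbbeeeccd')
  1 → (14, 'adeebccbbeeeccd')
  2 → (5, 'aedacedecadeebccbbeeeccd')
  3 → (1, 'aedcaedacedecadeebccbbeeeccd')
  4 → (21, 'bbeeeccd')
  5 → (18, 'bccbbeeeccd')
  6 → (22, 'beeeccd')
  7 → (13, 'cadeebccbbeeeccd')
  8 → (4, 'caedacedecadeebccbbeeeccd')
  9 → (0, 'caedcaedacedecadeebccbbeeeccd')
  10 → (20, 'cbbeeeccd')
  11 → (19, 'ccbbeeeccd')
  12 → (26, 'ccd')
  13 → (27, 'cd')
  14 → (9, 'cedecadeebccbbeeeccd')
  15 → (28, 'd')
  16 → (7, 'dacedecadeebccbbeeeccd')
  17 → (3, 'dcaedacedecadeebccbbeeeccd')
  18 → (11, 'decadeebccbbeeeccd')
  19 → (15, 'deebccbbeeeccd')
  20 → (17, 'ebccbbeeeccd')
  21 → (12, 'ecadeebccbbeeeccd')
  22 → (25, 'eccd')
  23 → (6, 'edacedecadeebccbbeeeccd')
  24 → (2, 'edcaedacedecadeebccbbeeeccd')
  25 → (10, 'edecadeebccbbeeeccd')
  26 → (16, 'eebccbbeeeccd')
  27 → (24, 'eeccd')
  28 → (23, 'eeeccd')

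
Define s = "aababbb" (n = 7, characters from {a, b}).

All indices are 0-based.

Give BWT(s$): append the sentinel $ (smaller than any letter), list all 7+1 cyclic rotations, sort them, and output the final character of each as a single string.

b$abbaba

rank  rotation  last
    0  $aababbb  b
    1  aababbb$  $
    2  ababbb$a  a
    3  abbb$aab  b
    4  b$aababb  b
    5  babbb$aa  a
    6  bb$aabab  b
    7  bbb$aaba  a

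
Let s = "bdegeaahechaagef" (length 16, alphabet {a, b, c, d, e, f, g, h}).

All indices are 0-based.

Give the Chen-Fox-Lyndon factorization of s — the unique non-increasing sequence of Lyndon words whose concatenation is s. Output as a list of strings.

["bdege", "aahech", "aagef"]

emit factor 1: 'bdege' (i=0, period=5)
emit factor 2: 'aahech' (i=5, period=6)
emit factor 3: 'aagef' (i=11, period=5)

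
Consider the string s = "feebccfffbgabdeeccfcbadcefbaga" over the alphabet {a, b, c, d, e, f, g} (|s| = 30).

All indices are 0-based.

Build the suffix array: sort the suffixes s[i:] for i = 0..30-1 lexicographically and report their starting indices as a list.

rank→(start, suffix):
  0 → (29, 'a')
  1 → (11, 'abdeeccfcbadcefbaga')
  2 → (21, 'adcefbaga')
  3 → (27, 'aga')
  4 → (20, 'badcefbaga')
  5 → (26, 'baga')
  6 → (3, 'bccfffbgabdeeccfcbadcefbaga')
  7 → (12, 'bdeeccfcbadcefbaga')
  8 → (9, 'bgabdeeccfcbadcefbaga')
  9 → (19, 'cbadcefbaga')
  10 → (16, 'ccfcbadcefbaga')
  11 → (4, 'ccfffbgabdeeccfcbadcefbaga')
  12 → (23, 'cefbaga')
  13 → (17, 'cfcbadcefbaga')
  14 → (5, 'cfffbgabdeeccfcbadcefbaga')
  15 → (22, 'dcefbaga')
  16 → (13, 'deeccfcbadcefbaga')
  17 → (2, 'ebccfffbgabdeeccfcbadcefbaga')
  18 → (15, 'eccfcbadcefbaga')
  19 → (1, 'eebccfffbgabdeeccfcbadcefbaga')
  20 → (14, 'eeccfcbadcefbaga')
  21 → (24, 'efbaga')
  22 → (25, 'fbaga')
  23 → (8, 'fbgabdeeccfcbadcefbaga')
  24 → (18, 'fcbadcefbaga')
  25 → (0, 'feebccfffbgabdeeccfcbadcefbaga')
  26 → (7, 'ffbgabdeeccfcbadcefbaga')
  27 → (6, 'fffbgabdeeccfcbadcefbaga')
  28 → (28, 'ga')
  29 → (10, 'gabdeeccfcbadcefbaga')

[29, 11, 21, 27, 20, 26, 3, 12, 9, 19, 16, 4, 23, 17, 5, 22, 13, 2, 15, 1, 14, 24, 25, 8, 18, 0, 7, 6, 28, 10]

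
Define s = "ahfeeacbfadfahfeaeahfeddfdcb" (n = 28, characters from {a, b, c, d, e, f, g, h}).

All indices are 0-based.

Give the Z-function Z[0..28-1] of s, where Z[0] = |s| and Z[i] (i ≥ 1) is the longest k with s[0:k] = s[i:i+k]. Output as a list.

Z[0]=28
i=1: fresh scan; Z[1]=0
i=2: fresh scan; Z[2]=0
i=3: fresh scan; Z[3]=0
i=4: fresh scan; Z[4]=0
i=5: fresh scan; Z[5]=1 extend→box=[5,6)
i=6: fresh scan; Z[6]=0
i=7: fresh scan; Z[7]=0
i=8: fresh scan; Z[8]=0
i=9: fresh scan; Z[9]=1 extend→box=[9,10)
i=10: fresh scan; Z[10]=0
i=11: fresh scan; Z[11]=0
i=12: fresh scan; Z[12]=4 extend→box=[12,16)
i=13: min(r-i=3, Z[1]=0)=0; Z[13]=0
i=14: min(r-i=2, Z[2]=0)=0; Z[14]=0
i=15: min(r-i=1, Z[3]=0)=0; Z[15]=0
i=16: fresh scan; Z[16]=1 extend→box=[16,17)
i=17: fresh scan; Z[17]=0
i=18: fresh scan; Z[18]=4 extend→box=[18,22)
i=19: min(r-i=3, Z[1]=0)=0; Z[19]=0
i=20: min(r-i=2, Z[2]=0)=0; Z[20]=0
i=21: min(r-i=1, Z[3]=0)=0; Z[21]=0
i=22: fresh scan; Z[22]=0
i=23: fresh scan; Z[23]=0
i=24: fresh scan; Z[24]=0
i=25: fresh scan; Z[25]=0
i=26: fresh scan; Z[26]=0
i=27: fresh scan; Z[27]=0

[28, 0, 0, 0, 0, 1, 0, 0, 0, 1, 0, 0, 4, 0, 0, 0, 1, 0, 4, 0, 0, 0, 0, 0, 0, 0, 0, 0]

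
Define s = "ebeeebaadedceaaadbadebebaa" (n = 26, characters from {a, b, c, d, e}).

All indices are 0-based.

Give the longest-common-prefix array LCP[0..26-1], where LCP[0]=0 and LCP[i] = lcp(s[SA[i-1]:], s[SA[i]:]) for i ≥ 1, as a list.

rank | idx | suffix
   0 |  25 | a
   1 |  24 | aa
   2 |  13 | aaadbadebebaa
   3 |  14 | aadbadebebaa
   4 |   6 | aadedceaaadbadebebaa
   5 |  15 | adbadebebaa
   6 |  18 | adebebaa
   7 |   7 | adedceaaadbadebebaa
   8 |  23 | baa
   9 |   5 | baadedceaaadbadebebaa
  10 |  17 | badebebaa
  11 |  21 | bebaa
  12 |   1 | beeebaadedceaaadbadebebaa
  13 |  11 | ceaaadbadebebaa
  14 |  16 | dbadebebaa
  15 |  10 | dceaaadbadebebaa
  16 |  19 | debebaa
  17 |   8 | dedceaaadbadebebaa
  18 |  12 | eaaadbadebebaa
  19 |  22 | ebaa
  20 |   4 | ebaadedceaaadbadebebaa
  21 |  20 | ebebaa
  22 |   0 | ebeeebaadedceaaadbadebebaa
  23 |   9 | edceaaadbadebebaa
  24 |   3 | eebaadedceaaadbadebebaa
  25 |   2 | eeebaadedceaaadbadebebaa

SA = [25, 24, 13, 14, 6, 15, 18, 7, 23, 5, 17, 21, 1, 11, 16, 10, 19, 8, 12, 22, 4, 20, 0, 9, 3, 2]
[i] adj suffixes → lcp
  [1] 25/24 → 1 ('a')
  [2] 24/13 → 2 ('aa')
  [3] 13/14 → 2 ('aa')
  [4] 14/6 → 3 ('aad')
  [5] 6/15 → 1 ('a')
  [6] 15/18 → 2 ('ad')
  [7] 18/7 → 3 ('ade')
  [8] 7/23 → 0 ('')
  [9] 23/5 → 3 ('baa')
  [10] 5/17 → 2 ('ba')
  [11] 17/21 → 1 ('b')
  [12] 21/1 → 2 ('be')
  [13] 1/11 → 0 ('')
  [14] 11/16 → 0 ('')
  [15] 16/10 → 1 ('d')
  [16] 10/19 → 1 ('d')
  [17] 19/8 → 2 ('de')
  [18] 8/12 → 0 ('')
  [19] 12/22 → 1 ('e')
  [20] 22/4 → 4 ('ebaa')
  [21] 4/20 → 2 ('eb')
  [22] 20/0 → 3 ('ebe')
  [23] 0/9 → 1 ('e')
  [24] 9/3 → 1 ('e')
  [25] 3/2 → 2 ('ee')

[0, 1, 2, 2, 3, 1, 2, 3, 0, 3, 2, 1, 2, 0, 0, 1, 1, 2, 0, 1, 4, 2, 3, 1, 1, 2]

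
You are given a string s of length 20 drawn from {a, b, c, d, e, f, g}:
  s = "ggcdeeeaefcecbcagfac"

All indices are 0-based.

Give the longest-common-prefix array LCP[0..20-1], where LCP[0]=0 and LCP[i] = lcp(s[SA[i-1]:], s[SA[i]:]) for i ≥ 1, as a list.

[0, 1, 1, 0, 0, 1, 1, 1, 1, 0, 0, 1, 1, 2, 1, 0, 1, 0, 1, 1]

rank→(start, suffix):
  0 → (18, 'ac')
  1 → (7, 'aefcecbcagfac')
  2 → (15, 'agfac')
  3 → (13, 'bcagfac')
  4 → (19, 'c')
  5 → (14, 'cagfac')
  6 → (12, 'cbcagfac')
  7 → (2, 'cdeeeaefcecbcagfac')
  8 → (10, 'cecbcagfac')
  9 → (3, 'deeeaefcecbcagfac')
  10 → (6, 'eaefcecbcagfac')
  11 → (11, 'ecbcagfac')
  12 → (5, 'eeaefcecbcagfac')
  13 → (4, 'eeeaefcecbcagfac')
  14 → (8, 'efcecbcagfac')
  15 → (17, 'fac')
  16 → (9, 'fcecbcagfac')
  17 → (1, 'gcdeeeaefcecbcagfac')
  18 → (16, 'gfac')
  19 → (0, 'ggcdeeeaefcecbcagfac')

SA = [18, 7, 15, 13, 19, 14, 12, 2, 10, 3, 6, 11, 5, 4, 8, 17, 9, 1, 16, 0]
[i] adj suffixes → lcp
  [1] 18/7 → 1 ('a')
  [2] 7/15 → 1 ('a')
  [3] 15/13 → 0 ('')
  [4] 13/19 → 0 ('')
  [5] 19/14 → 1 ('c')
  [6] 14/12 → 1 ('c')
  [7] 12/2 → 1 ('c')
  [8] 2/10 → 1 ('c')
  [9] 10/3 → 0 ('')
  [10] 3/6 → 0 ('')
  [11] 6/11 → 1 ('e')
  [12] 11/5 → 1 ('e')
  [13] 5/4 → 2 ('ee')
  [14] 4/8 → 1 ('e')
  [15] 8/17 → 0 ('')
  [16] 17/9 → 1 ('f')
  [17] 9/1 → 0 ('')
  [18] 1/16 → 1 ('g')
  [19] 16/0 → 1 ('g')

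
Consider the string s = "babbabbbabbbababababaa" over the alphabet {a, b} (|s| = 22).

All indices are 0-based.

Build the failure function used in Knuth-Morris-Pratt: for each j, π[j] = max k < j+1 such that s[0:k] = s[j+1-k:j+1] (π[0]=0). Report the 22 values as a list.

π[0] = 0
j=1 s[j]='a': π[1]=0 (border '')
j=2 s[j]='b': π[2]=1 (border 'b')
j=3 s[j]='b': k: 1→0; π[3]=1 (border 'b')
j=4 s[j]='a': π[4]=2 (border 'ba')
j=5 s[j]='b': π[5]=3 (border 'bab')
j=6 s[j]='b': π[6]=4 (border 'babb')
j=7 s[j]='b': k: 4→1→0; π[7]=1 (border 'b')
j=8 s[j]='a': π[8]=2 (border 'ba')
j=9 s[j]='b': π[9]=3 (border 'bab')
j=10 s[j]='b': π[10]=4 (border 'babb')
j=11 s[j]='b': k: 4→1→0; π[11]=1 (border 'b')
j=12 s[j]='a': π[12]=2 (border 'ba')
j=13 s[j]='b': π[13]=3 (border 'bab')
j=14 s[j]='a': k: 3→1; π[14]=2 (border 'ba')
j=15 s[j]='b': π[15]=3 (border 'bab')
j=16 s[j]='a': k: 3→1; π[16]=2 (border 'ba')
j=17 s[j]='b': π[17]=3 (border 'bab')
j=18 s[j]='a': k: 3→1; π[18]=2 (border 'ba')
j=19 s[j]='b': π[19]=3 (border 'bab')
j=20 s[j]='a': k: 3→1; π[20]=2 (border 'ba')
j=21 s[j]='a': k: 2→0; π[21]=0 (border '')

[0, 0, 1, 1, 2, 3, 4, 1, 2, 3, 4, 1, 2, 3, 2, 3, 2, 3, 2, 3, 2, 0]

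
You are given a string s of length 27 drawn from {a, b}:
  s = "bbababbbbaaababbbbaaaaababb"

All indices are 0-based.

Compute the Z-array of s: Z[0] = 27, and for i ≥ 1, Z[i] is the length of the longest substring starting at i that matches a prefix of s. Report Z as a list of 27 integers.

Z[0]=27
i=1: outside box; Z[1]=1 scan→box=[1,2)
i=2: outside box; Z[2]=0
i=3: outside box; Z[3]=1 scan→box=[3,4)
i=4: outside box; Z[4]=0
i=5: outside box; Z[5]=2 scan→box=[5,7)
i=6: min(r-i=1, Z[1]=1)=1; Z[6]=2 scan→box=[6,8)
i=7: min(r-i=1, Z[1]=1)=1; Z[7]=3 scan→box=[7,10)
i=8: min(r-i=2, Z[1]=1)=1; Z[8]=1
i=9: min(r-i=1, Z[2]=0)=0; Z[9]=0
i=10: outside box; Z[10]=0
i=11: outside box; Z[11]=0
i=12: outside box; Z[12]=1 scan→box=[12,13)
i=13: outside box; Z[13]=0
i=14: outside box; Z[14]=2 scan→box=[14,16)
i=15: min(r-i=1, Z[1]=1)=1; Z[15]=2 scan→box=[15,17)
i=16: min(r-i=1, Z[1]=1)=1; Z[16]=3 scan→box=[16,19)
i=17: min(r-i=2, Z[1]=1)=1; Z[17]=1
i=18: min(r-i=1, Z[2]=0)=0; Z[18]=0
i=19: outside box; Z[19]=0
i=20: outside box; Z[20]=0
i=21: outside box; Z[21]=0
i=22: outside box; Z[22]=0
i=23: outside box; Z[23]=1 scan→box=[23,24)
i=24: outside box; Z[24]=0
i=25: outside box; Z[25]=2 scan→box=[25,27)
i=26: min(r-i=1, Z[1]=1)=1; Z[26]=1

[27, 1, 0, 1, 0, 2, 2, 3, 1, 0, 0, 0, 1, 0, 2, 2, 3, 1, 0, 0, 0, 0, 0, 1, 0, 2, 1]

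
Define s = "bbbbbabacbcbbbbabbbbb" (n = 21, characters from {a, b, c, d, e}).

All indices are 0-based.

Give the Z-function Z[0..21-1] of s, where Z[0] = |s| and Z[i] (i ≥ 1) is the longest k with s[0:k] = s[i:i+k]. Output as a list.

Z[0]=21
i=1: i≥r, start 0; Z[1]=4 extend→box=[1,5)
i=2: min(r-i=3, Z[1]=4)=3; Z[2]=3
i=3: min(r-i=2, Z[2]=3)=2; Z[3]=2
i=4: min(r-i=1, Z[3]=2)=1; Z[4]=1
i=5: i≥r, start 0; Z[5]=0
i=6: i≥r, start 0; Z[6]=1 extend→box=[6,7)
i=7: i≥r, start 0; Z[7]=0
i=8: i≥r, start 0; Z[8]=0
i=9: i≥r, start 0; Z[9]=1 extend→box=[9,10)
i=10: i≥r, start 0; Z[10]=0
i=11: i≥r, start 0; Z[11]=4 extend→box=[11,15)
i=12: min(r-i=3, Z[1]=4)=3; Z[12]=3
i=13: min(r-i=2, Z[2]=3)=2; Z[13]=2
i=14: min(r-i=1, Z[3]=2)=1; Z[14]=1
i=15: i≥r, start 0; Z[15]=0
i=16: i≥r, start 0; Z[16]=5 extend→box=[16,21)
i=17: min(r-i=4, Z[1]=4)=4; Z[17]=4
i=18: min(r-i=3, Z[2]=3)=3; Z[18]=3
i=19: min(r-i=2, Z[3]=2)=2; Z[19]=2
i=20: min(r-i=1, Z[4]=1)=1; Z[20]=1

[21, 4, 3, 2, 1, 0, 1, 0, 0, 1, 0, 4, 3, 2, 1, 0, 5, 4, 3, 2, 1]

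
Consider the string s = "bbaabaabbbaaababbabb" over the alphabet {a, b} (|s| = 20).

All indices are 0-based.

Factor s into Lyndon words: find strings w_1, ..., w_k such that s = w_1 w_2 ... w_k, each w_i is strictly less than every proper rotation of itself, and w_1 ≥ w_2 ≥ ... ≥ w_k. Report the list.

["b", "b", "aabaabbb", "aaababbabb"]

emit factor 1: 'b' (i=0, period=1)
emit factor 2: 'b' (i=1, period=1)
emit factor 3: 'aabaabbb' (i=2, period=8)
emit factor 4: 'aaababbabb' (i=10, period=10)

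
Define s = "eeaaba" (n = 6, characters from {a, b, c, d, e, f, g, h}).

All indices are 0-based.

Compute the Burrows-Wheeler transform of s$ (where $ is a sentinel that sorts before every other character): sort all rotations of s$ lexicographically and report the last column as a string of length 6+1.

rank  rotation last
    0  $eeaaba  a
    1  a$eeaab  b
    2  aaba$ee  e
    3  aba$eea  a
    4  ba$eeaa  a
    5  eaaba$e  e
    6  eeaaba$  $

abeaae$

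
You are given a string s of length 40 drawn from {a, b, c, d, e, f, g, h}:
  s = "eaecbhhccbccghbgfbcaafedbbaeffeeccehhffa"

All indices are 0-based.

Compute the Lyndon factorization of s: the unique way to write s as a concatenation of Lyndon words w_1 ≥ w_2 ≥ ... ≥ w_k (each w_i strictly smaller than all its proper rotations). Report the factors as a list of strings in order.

emit factor 1: 'e' (i=0, period=1)
emit factor 2: 'aecbhhccbccghbgfbc' (i=1, period=18)
emit factor 3: 'aafedbbaeffeeccehhff' (i=19, period=20)
emit factor 4: 'a' (i=39, period=1)

["e", "aecbhhccbccghbgfbc", "aafedbbaeffeeccehhff", "a"]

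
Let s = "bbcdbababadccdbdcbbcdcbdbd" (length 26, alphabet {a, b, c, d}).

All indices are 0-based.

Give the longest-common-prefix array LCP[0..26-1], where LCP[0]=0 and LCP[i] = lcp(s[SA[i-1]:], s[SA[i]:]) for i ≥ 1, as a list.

rank→(start, suffix):
  0 → (5, 'ababadccdbdcbbcdcbdbd')
  1 → (7, 'abadccdbdcbbcdcbdbd')
  2 → (9, 'adccdbdcbbcdcbdbd')
  3 → (4, 'bababadccdbdcbbcdcbdbd')
  4 → (6, 'babadccdbdcbbcdcbdbd')
  5 → (8, 'badccdbdcbbcdcbdbd')
  6 → (0, 'bbcdbababadccdbdcbbcdcbdbd')
  7 → (17, 'bbcdcbdbd')
  8 → (1, 'bcdbababadccdbdcbbcdcbdbd')
  9 → (18, 'bcdcbdbd')
  10 → (24, 'bd')
  11 → (22, 'bdbd')
  12 → (14, 'bdcbbcdcbdbd')
  13 → (16, 'cbbcdcbdbd')
  14 → (21, 'cbdbd')
  15 → (11, 'ccdbdcbbcdcbdbd')
  16 → (2, 'cdbababadccdbdcbbcdcbdbd')
  17 → (12, 'cdbdcbbcdcbdbd')
  18 → (19, 'cdcbdbd')
  19 → (25, 'd')
  20 → (3, 'dbababadccdbdcbbcdcbdbd')
  21 → (23, 'dbd')
  22 → (13, 'dbdcbbcdcbdbd')
  23 → (15, 'dcbbcdcbdbd')
  24 → (20, 'dcbdbd')
  25 → (10, 'dccdbdcbbcdcbdbd')

SA = [5, 7, 9, 4, 6, 8, 0, 17, 1, 18, 24, 22, 14, 16, 21, 11, 2, 12, 19, 25, 3, 23, 13, 15, 20, 10]
i: (SA[i-1],SA[i]) lcp shared
  1: (5,7) 3 'aba'
  2: (7,9) 1 'a'
  3: (9,4) 0 ''
  4: (4,6) 4 'baba'
  5: (6,8) 2 'ba'
  6: (8,0) 1 'b'
  7: (0,17) 4 'bbcd'
  8: (17,1) 1 'b'
  9: (1,18) 3 'bcd'
  10: (18,24) 1 'b'
  11: (24,22) 2 'bd'
  12: (22,14) 2 'bd'
  13: (14,16) 0 ''
  14: (16,21) 2 'cb'
  15: (21,11) 1 'c'
  16: (11,2) 1 'c'
  17: (2,12) 3 'cdb'
  18: (12,19) 2 'cd'
  19: (19,25) 0 ''
  20: (25,3) 1 'd'
  21: (3,23) 2 'db'
  22: (23,13) 3 'dbd'
  23: (13,15) 1 'd'
  24: (15,20) 3 'dcb'
  25: (20,10) 2 'dc'

[0, 3, 1, 0, 4, 2, 1, 4, 1, 3, 1, 2, 2, 0, 2, 1, 1, 3, 2, 0, 1, 2, 3, 1, 3, 2]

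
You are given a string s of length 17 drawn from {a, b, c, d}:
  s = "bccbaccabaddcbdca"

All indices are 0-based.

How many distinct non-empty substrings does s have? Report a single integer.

135

sorted suffixes:
  #0 SA[0]=16  'a'
  #1 SA[1]=7  'abaddcbdca'
  #2 SA[2]=4  'accabaddcbdca'
  #3 SA[3]=9  'addcbdca'
  #4 SA[4]=3  'baccabaddcbdca'
  #5 SA[5]=8  'baddcbdca'
  #6 SA[6]=0  'bccbaccabaddcbdca'
  #7 SA[7]=13  'bdca'
  #8 SA[8]=15  'ca'
  #9 SA[9]=6  'cabaddcbdca'
  #10 SA[10]=2  'cbaccabaddcbdca'
  #11 SA[11]=12  'cbdca'
  #12 SA[12]=5  'ccabaddcbdca'
  #13 SA[13]=1  'ccbaccabaddcbdca'
  #14 SA[14]=14  'dca'
  #15 SA[15]=11  'dcbdca'
  #16 SA[16]=10  'ddcbdca'

SA = [16, 7, 4, 9, 3, 8, 0, 13, 15, 6, 2, 12, 5, 1, 14, 11, 10]
i: (SA[i-1],SA[i]) lcp shared
  1: (16,7) 1 'a'
  2: (7,4) 1 'a'
  3: (4,9) 1 'a'
  4: (9,3) 0 ''
  5: (3,8) 2 'ba'
  6: (8,0) 1 'b'
  7: (0,13) 1 'b'
  8: (13,15) 0 ''
  9: (15,6) 2 'ca'
  10: (6,2) 1 'c'
  11: (2,12) 2 'cb'
  12: (12,5) 1 'c'
  13: (5,1) 2 'cc'
  14: (1,14) 0 ''
  15: (14,11) 2 'dc'
  16: (11,10) 1 'd'

n(n+1)/2 = 17·18/2 = 153
Σ LCP = 0 + 1 + 1 + 1 + 0 + 2 + 1 + 1 + 0 + 2 + 1 + 2 + 1 + 2 + 0 + 2 + 1 = 18
distinct = 153 − 18 = 135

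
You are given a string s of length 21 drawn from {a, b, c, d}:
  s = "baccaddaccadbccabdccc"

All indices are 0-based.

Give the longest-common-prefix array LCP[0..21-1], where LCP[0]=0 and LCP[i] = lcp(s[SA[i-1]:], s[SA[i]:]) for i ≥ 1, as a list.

rank | idx | suffix
   0 |  15 | abdccc
   1 |   7 | accadbccabdccc
   2 |   1 | accaddaccadbccabdccc
   3 |  10 | adbccabdccc
   4 |   4 | addaccadbccabdccc
   5 |   0 | baccaddaccadbccabdccc
   6 |  12 | bccabdccc
   7 |  16 | bdccc
   8 |  20 | c
   9 |  14 | cabdccc
  10 |   9 | cadbccabdccc
  11 |   3 | caddaccadbccabdccc
  12 |  19 | cc
  13 |  13 | ccabdccc
  14 |   8 | ccadbccabdccc
  15 |   2 | ccaddaccadbccabdccc
  16 |  18 | ccc
  17 |   6 | daccadbccabdccc
  18 |  11 | dbccabdccc
  19 |  17 | dccc
  20 |   5 | ddaccadbccabdccc

SA = [15, 7, 1, 10, 4, 0, 12, 16, 20, 14, 9, 3, 19, 13, 8, 2, 18, 6, 11, 17, 5]
rank  pair      lcp
   1  s[15:],s[7:]  1  'a'
   2  s[7:],s[1:]  5  'accad'
   3  s[1:],s[10:]  1  'a'
   4  s[10:],s[4:]  2  'ad'
   5  s[4:],s[0:]  0  ''
   6  s[0:],s[12:]  1  'b'
   7  s[12:],s[16:]  1  'b'
   8  s[16:],s[20:]  0  ''
   9  s[20:],s[14:]  1  'c'
  10  s[14:],s[9:]  2  'ca'
  11  s[9:],s[3:]  3  'cad'
  12  s[3:],s[19:]  1  'c'
  13  s[19:],s[13:]  2  'cc'
  14  s[13:],s[8:]  3  'cca'
  15  s[8:],s[2:]  4  'ccad'
  16  s[2:],s[18:]  2  'cc'
  17  s[18:],s[6:]  0  ''
  18  s[6:],s[11:]  1  'd'
  19  s[11:],s[17:]  1  'd'
  20  s[17:],s[5:]  1  'd'

[0, 1, 5, 1, 2, 0, 1, 1, 0, 1, 2, 3, 1, 2, 3, 4, 2, 0, 1, 1, 1]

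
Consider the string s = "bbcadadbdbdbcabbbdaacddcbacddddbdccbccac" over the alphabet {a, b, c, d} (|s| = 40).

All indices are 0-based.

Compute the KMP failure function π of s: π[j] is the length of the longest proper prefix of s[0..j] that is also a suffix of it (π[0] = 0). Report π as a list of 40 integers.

π[0] = 0
j=1 s[j]='b': π[1]=1 (border 'b')
j=2 s[j]='c': k: 1→0; π[2]=0 (border '')
j=3 s[j]='a': π[3]=0 (border '')
j=4 s[j]='d': π[4]=0 (border '')
j=5 s[j]='a': π[5]=0 (border '')
j=6 s[j]='d': π[6]=0 (border '')
j=7 s[j]='b': π[7]=1 (border 'b')
j=8 s[j]='d': k: 1→0; π[8]=0 (border '')
j=9 s[j]='b': π[9]=1 (border 'b')
j=10 s[j]='d': k: 1→0; π[10]=0 (border '')
j=11 s[j]='b': π[11]=1 (border 'b')
j=12 s[j]='c': k: 1→0; π[12]=0 (border '')
j=13 s[j]='a': π[13]=0 (border '')
j=14 s[j]='b': π[14]=1 (border 'b')
j=15 s[j]='b': π[15]=2 (border 'bb')
j=16 s[j]='b': k: 2→1; π[16]=2 (border 'bb')
j=17 s[j]='d': k: 2→1→0; π[17]=0 (border '')
j=18 s[j]='a': π[18]=0 (border '')
j=19 s[j]='a': π[19]=0 (border '')
j=20 s[j]='c': π[20]=0 (border '')
j=21 s[j]='d': π[21]=0 (border '')
j=22 s[j]='d': π[22]=0 (border '')
j=23 s[j]='c': π[23]=0 (border '')
j=24 s[j]='b': π[24]=1 (border 'b')
j=25 s[j]='a': k: 1→0; π[25]=0 (border '')
j=26 s[j]='c': π[26]=0 (border '')
j=27 s[j]='d': π[27]=0 (border '')
j=28 s[j]='d': π[28]=0 (border '')
j=29 s[j]='d': π[29]=0 (border '')
j=30 s[j]='d': π[30]=0 (border '')
j=31 s[j]='b': π[31]=1 (border 'b')
j=32 s[j]='d': k: 1→0; π[32]=0 (border '')
j=33 s[j]='c': π[33]=0 (border '')
j=34 s[j]='c': π[34]=0 (border '')
j=35 s[j]='b': π[35]=1 (border 'b')
j=36 s[j]='c': k: 1→0; π[36]=0 (border '')
j=37 s[j]='c': π[37]=0 (border '')
j=38 s[j]='a': π[38]=0 (border '')
j=39 s[j]='c': π[39]=0 (border '')

[0, 1, 0, 0, 0, 0, 0, 1, 0, 1, 0, 1, 0, 0, 1, 2, 2, 0, 0, 0, 0, 0, 0, 0, 1, 0, 0, 0, 0, 0, 0, 1, 0, 0, 0, 1, 0, 0, 0, 0]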